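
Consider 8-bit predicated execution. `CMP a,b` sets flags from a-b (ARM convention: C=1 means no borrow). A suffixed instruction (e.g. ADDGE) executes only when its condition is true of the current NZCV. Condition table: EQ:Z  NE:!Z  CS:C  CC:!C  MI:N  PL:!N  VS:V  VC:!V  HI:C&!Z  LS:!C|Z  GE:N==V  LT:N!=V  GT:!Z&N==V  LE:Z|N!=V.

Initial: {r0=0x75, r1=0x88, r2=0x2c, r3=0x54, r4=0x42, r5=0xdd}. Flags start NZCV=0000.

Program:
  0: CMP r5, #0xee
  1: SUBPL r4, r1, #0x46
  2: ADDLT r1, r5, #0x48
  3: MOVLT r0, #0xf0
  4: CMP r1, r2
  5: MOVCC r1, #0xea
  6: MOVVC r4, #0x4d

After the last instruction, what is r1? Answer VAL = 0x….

VAL = 0xea

[0] flags=1000 → (cmp)
[1] flags=1000 PL?F → skip
[2] flags=1000 LT?T → r1=0x25
[3] flags=1000 LT?T → r0=0xf0
[4] flags=1000 → (cmp)
[5] flags=1000 CC?T → r1=0xea
[6] flags=1000 VC?T → r4=0x4d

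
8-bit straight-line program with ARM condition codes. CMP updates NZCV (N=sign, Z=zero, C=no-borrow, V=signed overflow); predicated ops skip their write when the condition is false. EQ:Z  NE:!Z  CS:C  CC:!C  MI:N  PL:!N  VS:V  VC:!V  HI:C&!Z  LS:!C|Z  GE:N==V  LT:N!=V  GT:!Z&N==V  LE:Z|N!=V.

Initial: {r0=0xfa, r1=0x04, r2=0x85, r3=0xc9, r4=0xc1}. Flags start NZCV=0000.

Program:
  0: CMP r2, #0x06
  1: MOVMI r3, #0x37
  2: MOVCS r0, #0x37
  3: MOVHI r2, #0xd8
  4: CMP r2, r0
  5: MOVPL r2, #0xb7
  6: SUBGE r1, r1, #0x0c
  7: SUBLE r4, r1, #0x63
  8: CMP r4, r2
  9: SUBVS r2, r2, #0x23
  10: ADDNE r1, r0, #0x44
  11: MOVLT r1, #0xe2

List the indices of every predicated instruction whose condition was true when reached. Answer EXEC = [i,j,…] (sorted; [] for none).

EXEC = [2,3,7,10,11]

[0] flags=0011 → (cmp)
[1] flags=0011 MI?F → skip
[2] flags=0011 CS?T → r0=0x37
[3] flags=0011 HI?T → r2=0xd8
[4] flags=1010 → (cmp)
[5] flags=1010 PL?F → skip
[6] flags=1010 GE?F → skip
[7] flags=1010 LE?T → r4=0xa1
[8] flags=1000 → (cmp)
[9] flags=1000 VS?F → skip
[10] flags=1000 NE?T → r1=0x7b
[11] flags=1000 LT?T → r1=0xe2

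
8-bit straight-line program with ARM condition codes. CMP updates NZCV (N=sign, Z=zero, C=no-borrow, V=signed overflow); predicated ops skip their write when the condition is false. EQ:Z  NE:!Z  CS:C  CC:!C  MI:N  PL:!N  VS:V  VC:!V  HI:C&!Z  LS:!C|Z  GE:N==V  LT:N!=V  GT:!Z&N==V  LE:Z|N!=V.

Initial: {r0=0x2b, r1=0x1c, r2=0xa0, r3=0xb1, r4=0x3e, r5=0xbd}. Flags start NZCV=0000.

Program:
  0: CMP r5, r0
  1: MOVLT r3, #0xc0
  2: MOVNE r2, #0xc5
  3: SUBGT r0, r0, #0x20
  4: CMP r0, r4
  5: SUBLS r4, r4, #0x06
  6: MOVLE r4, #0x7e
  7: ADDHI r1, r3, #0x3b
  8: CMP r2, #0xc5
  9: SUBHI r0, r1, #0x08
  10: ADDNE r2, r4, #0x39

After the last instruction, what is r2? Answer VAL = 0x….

VAL = 0xc5

[0] flags=1010 → (cmp)
[1] flags=1010 LT?T → r3=0xc0
[2] flags=1010 NE?T → r2=0xc5
[3] flags=1010 GT?F → skip
[4] flags=1000 → (cmp)
[5] flags=1000 LS?T → r4=0x38
[6] flags=1000 LE?T → r4=0x7e
[7] flags=1000 HI?F → skip
[8] flags=0110 → (cmp)
[9] flags=0110 HI?F → skip
[10] flags=0110 NE?F → skip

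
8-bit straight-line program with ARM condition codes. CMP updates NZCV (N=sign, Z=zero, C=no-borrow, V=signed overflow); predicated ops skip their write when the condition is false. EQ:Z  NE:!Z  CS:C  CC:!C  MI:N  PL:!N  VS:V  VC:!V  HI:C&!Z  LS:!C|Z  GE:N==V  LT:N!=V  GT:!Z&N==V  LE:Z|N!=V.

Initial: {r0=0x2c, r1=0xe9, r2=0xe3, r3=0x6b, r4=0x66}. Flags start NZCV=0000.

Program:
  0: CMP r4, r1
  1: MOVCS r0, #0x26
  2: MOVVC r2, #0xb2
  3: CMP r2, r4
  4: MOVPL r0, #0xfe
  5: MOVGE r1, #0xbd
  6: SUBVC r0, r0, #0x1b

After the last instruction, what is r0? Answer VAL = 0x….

VAL = 0xfe

[0] flags=0000 → (cmp)
[1] flags=0000 CS?F → skip
[2] flags=0000 VC?T → r2=0xb2
[3] flags=0011 → (cmp)
[4] flags=0011 PL?T → r0=0xfe
[5] flags=0011 GE?F → skip
[6] flags=0011 VC?F → skip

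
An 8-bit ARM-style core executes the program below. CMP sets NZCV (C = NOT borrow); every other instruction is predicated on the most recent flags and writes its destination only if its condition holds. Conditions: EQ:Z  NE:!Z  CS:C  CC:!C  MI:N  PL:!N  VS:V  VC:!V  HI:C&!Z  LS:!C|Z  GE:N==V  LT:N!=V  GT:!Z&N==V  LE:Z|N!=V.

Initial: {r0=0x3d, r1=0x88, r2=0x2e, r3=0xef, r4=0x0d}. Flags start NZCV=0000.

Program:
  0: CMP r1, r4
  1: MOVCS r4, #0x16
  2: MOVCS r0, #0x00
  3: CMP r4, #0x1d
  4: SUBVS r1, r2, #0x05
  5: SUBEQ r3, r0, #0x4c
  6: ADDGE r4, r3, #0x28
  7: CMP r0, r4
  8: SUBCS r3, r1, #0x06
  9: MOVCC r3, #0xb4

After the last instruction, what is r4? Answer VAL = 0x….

0: ✓ CMP  NZCV=0011
1: ✓ MOVCS  r4←0x16
2: ✓ MOVCS  r0←0x00
3: ✓ CMP  NZCV=1000
4: · SUBVS
5: · SUBEQ
6: · ADDGE
7: ✓ CMP  NZCV=1000
8: · SUBCS
9: ✓ MOVCC  r3←0xb4

VAL = 0x16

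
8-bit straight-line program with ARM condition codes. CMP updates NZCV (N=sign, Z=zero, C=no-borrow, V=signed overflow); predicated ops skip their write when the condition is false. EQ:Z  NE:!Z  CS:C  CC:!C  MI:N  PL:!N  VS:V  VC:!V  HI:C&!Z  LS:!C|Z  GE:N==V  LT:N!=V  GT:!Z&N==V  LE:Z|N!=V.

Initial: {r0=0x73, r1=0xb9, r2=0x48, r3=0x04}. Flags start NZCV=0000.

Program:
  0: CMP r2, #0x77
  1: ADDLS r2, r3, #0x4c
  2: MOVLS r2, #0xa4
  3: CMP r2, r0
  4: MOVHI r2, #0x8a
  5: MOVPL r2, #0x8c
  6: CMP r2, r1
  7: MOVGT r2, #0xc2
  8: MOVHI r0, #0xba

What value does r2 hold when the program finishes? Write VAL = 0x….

VAL = 0x8c

[0] flags=1000 → (cmp)
[1] flags=1000 LS?T → r2=0x50
[2] flags=1000 LS?T → r2=0xa4
[3] flags=0011 → (cmp)
[4] flags=0011 HI?T → r2=0x8a
[5] flags=0011 PL?T → r2=0x8c
[6] flags=1000 → (cmp)
[7] flags=1000 GT?F → skip
[8] flags=1000 HI?F → skip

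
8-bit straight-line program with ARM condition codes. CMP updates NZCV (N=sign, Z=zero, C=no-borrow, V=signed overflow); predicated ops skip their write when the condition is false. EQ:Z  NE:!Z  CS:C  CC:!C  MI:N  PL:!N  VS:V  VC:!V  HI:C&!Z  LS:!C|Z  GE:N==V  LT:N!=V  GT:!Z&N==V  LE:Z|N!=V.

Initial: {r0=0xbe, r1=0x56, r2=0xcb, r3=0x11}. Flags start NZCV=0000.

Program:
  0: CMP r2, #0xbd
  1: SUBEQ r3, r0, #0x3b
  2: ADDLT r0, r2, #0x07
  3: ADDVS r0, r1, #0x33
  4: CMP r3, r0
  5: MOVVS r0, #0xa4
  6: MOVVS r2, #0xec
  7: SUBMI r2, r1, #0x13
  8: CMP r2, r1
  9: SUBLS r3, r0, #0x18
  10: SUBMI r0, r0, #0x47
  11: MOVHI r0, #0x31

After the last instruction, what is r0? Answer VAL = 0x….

VAL = 0x31

[0] flags=0010 → (cmp)
[1] flags=0010 EQ?F → skip
[2] flags=0010 LT?F → skip
[3] flags=0010 VS?F → skip
[4] flags=0000 → (cmp)
[5] flags=0000 VS?F → skip
[6] flags=0000 VS?F → skip
[7] flags=0000 MI?F → skip
[8] flags=0011 → (cmp)
[9] flags=0011 LS?F → skip
[10] flags=0011 MI?F → skip
[11] flags=0011 HI?T → r0=0x31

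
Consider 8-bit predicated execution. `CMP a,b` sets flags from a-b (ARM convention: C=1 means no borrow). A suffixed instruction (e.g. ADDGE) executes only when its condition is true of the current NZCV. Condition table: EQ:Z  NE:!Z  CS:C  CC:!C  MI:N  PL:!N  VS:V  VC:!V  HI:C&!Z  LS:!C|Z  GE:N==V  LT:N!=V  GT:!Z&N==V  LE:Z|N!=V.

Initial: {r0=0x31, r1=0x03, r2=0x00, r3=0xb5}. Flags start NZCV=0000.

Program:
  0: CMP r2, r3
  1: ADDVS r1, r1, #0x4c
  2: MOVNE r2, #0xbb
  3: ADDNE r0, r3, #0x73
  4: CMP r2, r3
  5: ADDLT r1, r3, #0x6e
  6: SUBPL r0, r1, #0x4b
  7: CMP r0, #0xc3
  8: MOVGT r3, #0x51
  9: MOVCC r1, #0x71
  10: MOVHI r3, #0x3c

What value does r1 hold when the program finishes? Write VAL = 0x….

[0] flags=0000 → (cmp)
[1] flags=0000 VS?F → skip
[2] flags=0000 NE?T → r2=0xbb
[3] flags=0000 NE?T → r0=0x28
[4] flags=0010 → (cmp)
[5] flags=0010 LT?F → skip
[6] flags=0010 PL?T → r0=0xb8
[7] flags=1000 → (cmp)
[8] flags=1000 GT?F → skip
[9] flags=1000 CC?T → r1=0x71
[10] flags=1000 HI?F → skip

VAL = 0x71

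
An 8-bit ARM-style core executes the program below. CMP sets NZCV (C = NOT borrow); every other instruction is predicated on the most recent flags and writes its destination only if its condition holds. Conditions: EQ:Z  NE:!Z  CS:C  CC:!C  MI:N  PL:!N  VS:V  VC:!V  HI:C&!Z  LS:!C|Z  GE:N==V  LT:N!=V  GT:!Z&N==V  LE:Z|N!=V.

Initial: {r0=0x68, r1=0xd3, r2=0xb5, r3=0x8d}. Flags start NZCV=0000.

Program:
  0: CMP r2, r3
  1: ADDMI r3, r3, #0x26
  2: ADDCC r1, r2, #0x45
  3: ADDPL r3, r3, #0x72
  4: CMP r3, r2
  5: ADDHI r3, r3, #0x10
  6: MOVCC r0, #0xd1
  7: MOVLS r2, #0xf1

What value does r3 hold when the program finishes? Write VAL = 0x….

VAL = 0x0f

[0] flags=0010 → (cmp)
[1] flags=0010 MI?F → skip
[2] flags=0010 CC?F → skip
[3] flags=0010 PL?T → r3=0xff
[4] flags=0010 → (cmp)
[5] flags=0010 HI?T → r3=0x0f
[6] flags=0010 CC?F → skip
[7] flags=0010 LS?F → skip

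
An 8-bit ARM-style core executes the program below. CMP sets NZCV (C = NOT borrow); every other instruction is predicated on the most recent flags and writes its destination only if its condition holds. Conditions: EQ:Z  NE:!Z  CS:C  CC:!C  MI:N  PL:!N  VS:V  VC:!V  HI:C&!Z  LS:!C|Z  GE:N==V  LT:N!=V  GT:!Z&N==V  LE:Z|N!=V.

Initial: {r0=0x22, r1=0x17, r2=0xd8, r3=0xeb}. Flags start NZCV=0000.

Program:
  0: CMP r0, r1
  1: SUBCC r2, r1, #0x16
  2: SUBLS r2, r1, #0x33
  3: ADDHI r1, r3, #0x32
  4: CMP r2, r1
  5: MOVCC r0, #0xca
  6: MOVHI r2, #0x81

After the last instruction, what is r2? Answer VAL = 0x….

0: ✓ CMP  NZCV=0010
1: · SUBCC
2: · SUBLS
3: ✓ ADDHI  r1←0x1d
4: ✓ CMP  NZCV=1010
5: · MOVCC
6: ✓ MOVHI  r2←0x81

VAL = 0x81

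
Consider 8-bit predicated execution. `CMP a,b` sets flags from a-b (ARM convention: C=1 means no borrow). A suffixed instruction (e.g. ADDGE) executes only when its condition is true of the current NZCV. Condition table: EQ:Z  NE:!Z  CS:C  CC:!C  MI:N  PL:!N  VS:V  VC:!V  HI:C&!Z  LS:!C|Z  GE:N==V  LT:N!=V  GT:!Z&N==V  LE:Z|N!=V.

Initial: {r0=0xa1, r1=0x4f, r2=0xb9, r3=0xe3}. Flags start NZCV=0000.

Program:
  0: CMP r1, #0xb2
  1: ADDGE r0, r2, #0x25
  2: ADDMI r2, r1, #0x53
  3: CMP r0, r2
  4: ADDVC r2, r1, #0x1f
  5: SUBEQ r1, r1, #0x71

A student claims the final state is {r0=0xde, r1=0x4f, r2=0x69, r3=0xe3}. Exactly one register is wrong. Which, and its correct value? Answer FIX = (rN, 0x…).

[0] flags=1001 → (cmp)
[1] flags=1001 GE?T → r0=0xde
[2] flags=1001 MI?T → r2=0xa2
[3] flags=0010 → (cmp)
[4] flags=0010 VC?T → r2=0x6e
[5] flags=0010 EQ?F → skip

FIX = (r2, 0x6e)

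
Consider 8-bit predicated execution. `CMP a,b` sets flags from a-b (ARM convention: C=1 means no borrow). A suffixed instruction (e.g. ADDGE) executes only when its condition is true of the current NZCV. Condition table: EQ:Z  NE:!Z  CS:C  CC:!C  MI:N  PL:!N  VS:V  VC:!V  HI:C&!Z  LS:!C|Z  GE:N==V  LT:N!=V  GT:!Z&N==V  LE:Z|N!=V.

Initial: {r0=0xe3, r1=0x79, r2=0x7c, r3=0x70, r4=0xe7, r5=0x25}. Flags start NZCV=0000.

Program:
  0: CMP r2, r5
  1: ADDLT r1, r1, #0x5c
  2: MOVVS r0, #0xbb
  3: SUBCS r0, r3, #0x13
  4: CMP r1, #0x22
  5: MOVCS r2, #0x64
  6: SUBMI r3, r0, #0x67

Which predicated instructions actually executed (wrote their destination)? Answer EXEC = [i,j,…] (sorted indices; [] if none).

EXEC = [3,5]

0: ✓ CMP  NZCV=0010
1: · ADDLT
2: · MOVVS
3: ✓ SUBCS  r0←0x5d
4: ✓ CMP  NZCV=0010
5: ✓ MOVCS  r2←0x64
6: · SUBMI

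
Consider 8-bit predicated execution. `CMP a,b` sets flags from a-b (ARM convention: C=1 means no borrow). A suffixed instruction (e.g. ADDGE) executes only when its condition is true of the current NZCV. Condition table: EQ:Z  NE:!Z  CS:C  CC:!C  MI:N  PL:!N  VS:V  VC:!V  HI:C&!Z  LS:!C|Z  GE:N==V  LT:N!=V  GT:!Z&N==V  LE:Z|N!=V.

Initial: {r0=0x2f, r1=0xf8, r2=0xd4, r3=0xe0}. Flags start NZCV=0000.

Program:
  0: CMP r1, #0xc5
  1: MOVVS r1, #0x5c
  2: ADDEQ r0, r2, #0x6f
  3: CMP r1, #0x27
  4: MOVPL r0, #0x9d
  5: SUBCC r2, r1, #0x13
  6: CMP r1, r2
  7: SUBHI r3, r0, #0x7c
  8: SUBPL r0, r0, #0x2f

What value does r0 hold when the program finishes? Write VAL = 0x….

VAL = 0x00

[0] flags=0010 → (cmp)
[1] flags=0010 VS?F → skip
[2] flags=0010 EQ?F → skip
[3] flags=1010 → (cmp)
[4] flags=1010 PL?F → skip
[5] flags=1010 CC?F → skip
[6] flags=0010 → (cmp)
[7] flags=0010 HI?T → r3=0xb3
[8] flags=0010 PL?T → r0=0x00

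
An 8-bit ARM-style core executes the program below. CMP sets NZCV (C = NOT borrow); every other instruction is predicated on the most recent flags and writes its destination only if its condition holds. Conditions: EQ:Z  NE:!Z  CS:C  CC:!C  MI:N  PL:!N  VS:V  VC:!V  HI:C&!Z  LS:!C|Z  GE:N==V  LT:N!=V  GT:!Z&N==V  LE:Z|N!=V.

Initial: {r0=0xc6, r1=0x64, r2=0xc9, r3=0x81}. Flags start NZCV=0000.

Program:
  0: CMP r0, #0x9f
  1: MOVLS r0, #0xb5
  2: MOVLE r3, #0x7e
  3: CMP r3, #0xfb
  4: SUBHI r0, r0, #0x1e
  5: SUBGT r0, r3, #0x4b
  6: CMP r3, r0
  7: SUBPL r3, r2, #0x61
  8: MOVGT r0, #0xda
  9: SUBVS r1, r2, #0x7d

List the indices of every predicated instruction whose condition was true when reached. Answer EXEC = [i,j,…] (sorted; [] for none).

EXEC = []

0: ✓ CMP  NZCV=0010
1: · MOVLS
2: · MOVLE
3: ✓ CMP  NZCV=1000
4: · SUBHI
5: · SUBGT
6: ✓ CMP  NZCV=1000
7: · SUBPL
8: · MOVGT
9: · SUBVS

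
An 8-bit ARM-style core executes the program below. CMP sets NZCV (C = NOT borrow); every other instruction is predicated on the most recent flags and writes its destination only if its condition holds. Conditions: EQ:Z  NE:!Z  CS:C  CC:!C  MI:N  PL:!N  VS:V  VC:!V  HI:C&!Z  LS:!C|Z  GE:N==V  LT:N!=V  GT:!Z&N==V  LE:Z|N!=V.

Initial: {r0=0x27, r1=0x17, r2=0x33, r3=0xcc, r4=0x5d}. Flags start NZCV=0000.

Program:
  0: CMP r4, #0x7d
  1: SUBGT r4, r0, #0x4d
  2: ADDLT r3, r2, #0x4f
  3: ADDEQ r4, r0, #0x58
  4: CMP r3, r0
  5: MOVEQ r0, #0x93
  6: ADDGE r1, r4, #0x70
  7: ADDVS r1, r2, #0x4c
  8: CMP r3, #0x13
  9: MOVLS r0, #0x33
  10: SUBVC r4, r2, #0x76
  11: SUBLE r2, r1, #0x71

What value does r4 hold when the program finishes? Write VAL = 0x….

0: ✓ CMP  NZCV=1000
1: · SUBGT
2: ✓ ADDLT  r3←0x82
3: · ADDEQ
4: ✓ CMP  NZCV=0011
5: · MOVEQ
6: · ADDGE
7: ✓ ADDVS  r1←0x7f
8: ✓ CMP  NZCV=0011
9: · MOVLS
10: · SUBVC
11: ✓ SUBLE  r2←0x0e

VAL = 0x5d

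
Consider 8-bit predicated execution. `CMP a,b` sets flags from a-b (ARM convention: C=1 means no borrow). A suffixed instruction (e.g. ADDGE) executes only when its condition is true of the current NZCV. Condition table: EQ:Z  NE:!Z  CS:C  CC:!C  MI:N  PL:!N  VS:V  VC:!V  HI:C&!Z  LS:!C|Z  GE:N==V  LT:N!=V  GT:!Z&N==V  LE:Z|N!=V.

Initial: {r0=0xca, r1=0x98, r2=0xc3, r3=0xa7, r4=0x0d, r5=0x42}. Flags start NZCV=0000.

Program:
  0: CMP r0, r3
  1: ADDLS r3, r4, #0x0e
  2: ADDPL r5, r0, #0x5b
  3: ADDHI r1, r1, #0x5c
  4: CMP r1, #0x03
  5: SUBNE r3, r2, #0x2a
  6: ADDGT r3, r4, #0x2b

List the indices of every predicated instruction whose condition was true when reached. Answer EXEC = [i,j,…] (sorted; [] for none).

EXEC = [2,3,5]

[0] flags=0010 → (cmp)
[1] flags=0010 LS?F → skip
[2] flags=0010 PL?T → r5=0x25
[3] flags=0010 HI?T → r1=0xf4
[4] flags=1010 → (cmp)
[5] flags=1010 NE?T → r3=0x99
[6] flags=1010 GT?F → skip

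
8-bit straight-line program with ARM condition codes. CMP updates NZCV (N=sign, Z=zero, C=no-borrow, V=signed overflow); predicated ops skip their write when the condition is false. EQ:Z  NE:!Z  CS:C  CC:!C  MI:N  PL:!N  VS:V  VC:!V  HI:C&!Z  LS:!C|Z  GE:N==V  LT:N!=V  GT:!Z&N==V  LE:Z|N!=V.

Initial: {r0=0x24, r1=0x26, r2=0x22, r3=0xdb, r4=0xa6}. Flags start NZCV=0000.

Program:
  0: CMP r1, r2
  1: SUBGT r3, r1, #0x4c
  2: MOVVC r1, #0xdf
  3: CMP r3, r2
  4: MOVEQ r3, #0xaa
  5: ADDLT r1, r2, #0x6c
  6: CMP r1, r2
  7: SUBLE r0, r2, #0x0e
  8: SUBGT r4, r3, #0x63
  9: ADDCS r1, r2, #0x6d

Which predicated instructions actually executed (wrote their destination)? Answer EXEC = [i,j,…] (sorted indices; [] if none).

0: ✓ CMP  NZCV=0010
1: ✓ SUBGT  r3←0xda
2: ✓ MOVVC  r1←0xdf
3: ✓ CMP  NZCV=1010
4: · MOVEQ
5: ✓ ADDLT  r1←0x8e
6: ✓ CMP  NZCV=0011
7: ✓ SUBLE  r0←0x14
8: · SUBGT
9: ✓ ADDCS  r1←0x8f

EXEC = [1,2,5,7,9]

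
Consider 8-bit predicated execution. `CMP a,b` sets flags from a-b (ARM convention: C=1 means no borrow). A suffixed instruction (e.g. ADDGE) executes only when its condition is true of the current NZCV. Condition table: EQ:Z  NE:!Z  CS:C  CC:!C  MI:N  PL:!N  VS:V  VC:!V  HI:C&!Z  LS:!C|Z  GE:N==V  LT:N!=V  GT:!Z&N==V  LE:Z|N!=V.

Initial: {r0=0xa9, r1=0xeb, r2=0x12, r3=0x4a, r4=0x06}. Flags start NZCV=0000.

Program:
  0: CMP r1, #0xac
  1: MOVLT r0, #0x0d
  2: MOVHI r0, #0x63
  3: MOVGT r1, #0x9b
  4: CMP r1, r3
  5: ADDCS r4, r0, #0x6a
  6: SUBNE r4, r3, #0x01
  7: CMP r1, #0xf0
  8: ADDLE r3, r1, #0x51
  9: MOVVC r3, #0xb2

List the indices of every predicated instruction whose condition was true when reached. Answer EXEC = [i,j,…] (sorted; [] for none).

0: ✓ CMP  NZCV=0010
1: · MOVLT
2: ✓ MOVHI  r0←0x63
3: ✓ MOVGT  r1←0x9b
4: ✓ CMP  NZCV=0011
5: ✓ ADDCS  r4←0xcd
6: ✓ SUBNE  r4←0x49
7: ✓ CMP  NZCV=1000
8: ✓ ADDLE  r3←0xec
9: ✓ MOVVC  r3←0xb2

EXEC = [2,3,5,6,8,9]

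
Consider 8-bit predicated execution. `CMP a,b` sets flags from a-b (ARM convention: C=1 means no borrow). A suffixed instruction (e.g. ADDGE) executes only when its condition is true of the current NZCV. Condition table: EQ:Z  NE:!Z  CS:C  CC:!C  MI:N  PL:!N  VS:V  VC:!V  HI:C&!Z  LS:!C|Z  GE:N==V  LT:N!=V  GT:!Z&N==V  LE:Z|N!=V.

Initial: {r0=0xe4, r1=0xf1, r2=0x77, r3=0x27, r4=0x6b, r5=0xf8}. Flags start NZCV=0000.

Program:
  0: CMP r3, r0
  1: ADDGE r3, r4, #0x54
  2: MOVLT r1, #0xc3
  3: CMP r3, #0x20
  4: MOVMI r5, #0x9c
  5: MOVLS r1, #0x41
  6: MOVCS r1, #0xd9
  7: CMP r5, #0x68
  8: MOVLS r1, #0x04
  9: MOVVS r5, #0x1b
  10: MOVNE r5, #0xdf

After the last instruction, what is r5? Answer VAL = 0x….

VAL = 0xdf

[0] flags=0000 → (cmp)
[1] flags=0000 GE?T → r3=0xbf
[2] flags=0000 LT?F → skip
[3] flags=1010 → (cmp)
[4] flags=1010 MI?T → r5=0x9c
[5] flags=1010 LS?F → skip
[6] flags=1010 CS?T → r1=0xd9
[7] flags=0011 → (cmp)
[8] flags=0011 LS?F → skip
[9] flags=0011 VS?T → r5=0x1b
[10] flags=0011 NE?T → r5=0xdf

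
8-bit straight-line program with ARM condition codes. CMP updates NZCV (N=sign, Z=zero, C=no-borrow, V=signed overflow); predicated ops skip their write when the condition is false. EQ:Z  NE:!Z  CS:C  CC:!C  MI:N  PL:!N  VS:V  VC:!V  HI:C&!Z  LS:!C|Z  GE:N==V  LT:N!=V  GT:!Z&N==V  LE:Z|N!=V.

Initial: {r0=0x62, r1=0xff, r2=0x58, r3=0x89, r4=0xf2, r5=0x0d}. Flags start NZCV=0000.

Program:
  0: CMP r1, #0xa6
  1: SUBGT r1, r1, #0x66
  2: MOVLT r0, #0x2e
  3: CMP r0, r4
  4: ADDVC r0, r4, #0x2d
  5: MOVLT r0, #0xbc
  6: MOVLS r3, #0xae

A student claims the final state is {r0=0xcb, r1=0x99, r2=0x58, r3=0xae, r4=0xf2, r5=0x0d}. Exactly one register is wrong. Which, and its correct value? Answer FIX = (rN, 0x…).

0: ✓ CMP  NZCV=0010
1: ✓ SUBGT  r1←0x99
2: · MOVLT
3: ✓ CMP  NZCV=0000
4: ✓ ADDVC  r0←0x1f
5: · MOVLT
6: ✓ MOVLS  r3←0xae

FIX = (r0, 0x1f)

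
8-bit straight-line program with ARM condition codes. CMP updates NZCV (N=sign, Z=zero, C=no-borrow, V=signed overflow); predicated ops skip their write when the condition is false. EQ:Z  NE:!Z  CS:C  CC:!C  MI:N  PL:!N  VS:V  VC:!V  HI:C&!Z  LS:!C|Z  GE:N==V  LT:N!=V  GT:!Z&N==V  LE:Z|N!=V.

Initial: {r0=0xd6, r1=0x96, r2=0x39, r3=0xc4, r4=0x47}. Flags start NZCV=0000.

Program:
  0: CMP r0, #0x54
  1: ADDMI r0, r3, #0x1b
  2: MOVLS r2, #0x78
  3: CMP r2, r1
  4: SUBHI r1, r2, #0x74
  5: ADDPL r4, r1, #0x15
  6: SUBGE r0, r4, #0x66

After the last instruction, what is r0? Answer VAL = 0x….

[0] flags=1010 → (cmp)
[1] flags=1010 MI?T → r0=0xdf
[2] flags=1010 LS?F → skip
[3] flags=1001 → (cmp)
[4] flags=1001 HI?F → skip
[5] flags=1001 PL?F → skip
[6] flags=1001 GE?T → r0=0xe1

VAL = 0xe1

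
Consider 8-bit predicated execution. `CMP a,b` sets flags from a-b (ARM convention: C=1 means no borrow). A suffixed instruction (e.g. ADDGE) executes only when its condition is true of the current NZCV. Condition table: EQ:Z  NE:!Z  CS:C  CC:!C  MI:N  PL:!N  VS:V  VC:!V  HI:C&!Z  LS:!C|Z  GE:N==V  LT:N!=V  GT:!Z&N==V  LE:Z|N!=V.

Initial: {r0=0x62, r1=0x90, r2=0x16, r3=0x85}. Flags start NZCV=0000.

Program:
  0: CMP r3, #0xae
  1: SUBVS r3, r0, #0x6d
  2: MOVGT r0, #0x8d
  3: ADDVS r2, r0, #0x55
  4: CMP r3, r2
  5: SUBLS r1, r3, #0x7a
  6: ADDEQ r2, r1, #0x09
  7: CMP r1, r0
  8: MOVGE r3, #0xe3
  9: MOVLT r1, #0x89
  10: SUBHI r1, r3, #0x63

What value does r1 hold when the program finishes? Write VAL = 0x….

[0] flags=1000 → (cmp)
[1] flags=1000 VS?F → skip
[2] flags=1000 GT?F → skip
[3] flags=1000 VS?F → skip
[4] flags=0011 → (cmp)
[5] flags=0011 LS?F → skip
[6] flags=0011 EQ?F → skip
[7] flags=0011 → (cmp)
[8] flags=0011 GE?F → skip
[9] flags=0011 LT?T → r1=0x89
[10] flags=0011 HI?T → r1=0x22

VAL = 0x22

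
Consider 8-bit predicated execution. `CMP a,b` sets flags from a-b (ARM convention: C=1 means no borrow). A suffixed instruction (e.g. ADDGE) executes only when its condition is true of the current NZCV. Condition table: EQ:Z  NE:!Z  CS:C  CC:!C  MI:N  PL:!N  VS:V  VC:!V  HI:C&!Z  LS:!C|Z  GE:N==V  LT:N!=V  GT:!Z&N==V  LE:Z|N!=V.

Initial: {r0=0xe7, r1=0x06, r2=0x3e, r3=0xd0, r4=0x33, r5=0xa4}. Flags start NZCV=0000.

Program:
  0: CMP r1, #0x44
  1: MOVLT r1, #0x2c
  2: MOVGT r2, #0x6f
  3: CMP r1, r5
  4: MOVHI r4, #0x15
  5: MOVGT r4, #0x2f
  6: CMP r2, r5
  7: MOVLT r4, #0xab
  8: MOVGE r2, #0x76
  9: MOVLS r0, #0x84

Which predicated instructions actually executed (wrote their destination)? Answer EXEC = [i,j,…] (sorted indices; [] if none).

EXEC = [1,5,8,9]

[0] flags=1000 → (cmp)
[1] flags=1000 LT?T → r1=0x2c
[2] flags=1000 GT?F → skip
[3] flags=1001 → (cmp)
[4] flags=1001 HI?F → skip
[5] flags=1001 GT?T → r4=0x2f
[6] flags=1001 → (cmp)
[7] flags=1001 LT?F → skip
[8] flags=1001 GE?T → r2=0x76
[9] flags=1001 LS?T → r0=0x84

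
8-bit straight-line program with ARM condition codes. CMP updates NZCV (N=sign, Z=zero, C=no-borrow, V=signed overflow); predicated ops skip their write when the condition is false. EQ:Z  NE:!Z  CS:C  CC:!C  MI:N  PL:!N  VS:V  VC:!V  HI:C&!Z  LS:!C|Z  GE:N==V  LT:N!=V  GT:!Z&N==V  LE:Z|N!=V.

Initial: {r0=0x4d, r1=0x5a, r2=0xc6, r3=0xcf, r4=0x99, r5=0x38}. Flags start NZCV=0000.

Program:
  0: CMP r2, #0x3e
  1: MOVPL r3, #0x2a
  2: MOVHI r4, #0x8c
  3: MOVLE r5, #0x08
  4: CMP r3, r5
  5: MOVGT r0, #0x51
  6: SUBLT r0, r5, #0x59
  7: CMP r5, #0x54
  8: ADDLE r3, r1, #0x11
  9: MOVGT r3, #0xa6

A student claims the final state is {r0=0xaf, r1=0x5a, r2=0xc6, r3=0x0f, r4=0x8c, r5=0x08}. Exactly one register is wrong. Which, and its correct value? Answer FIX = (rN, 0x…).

FIX = (r3, 0x6b)

0: ✓ CMP  NZCV=1010
1: · MOVPL
2: ✓ MOVHI  r4←0x8c
3: ✓ MOVLE  r5←0x08
4: ✓ CMP  NZCV=1010
5: · MOVGT
6: ✓ SUBLT  r0←0xaf
7: ✓ CMP  NZCV=1000
8: ✓ ADDLE  r3←0x6b
9: · MOVGT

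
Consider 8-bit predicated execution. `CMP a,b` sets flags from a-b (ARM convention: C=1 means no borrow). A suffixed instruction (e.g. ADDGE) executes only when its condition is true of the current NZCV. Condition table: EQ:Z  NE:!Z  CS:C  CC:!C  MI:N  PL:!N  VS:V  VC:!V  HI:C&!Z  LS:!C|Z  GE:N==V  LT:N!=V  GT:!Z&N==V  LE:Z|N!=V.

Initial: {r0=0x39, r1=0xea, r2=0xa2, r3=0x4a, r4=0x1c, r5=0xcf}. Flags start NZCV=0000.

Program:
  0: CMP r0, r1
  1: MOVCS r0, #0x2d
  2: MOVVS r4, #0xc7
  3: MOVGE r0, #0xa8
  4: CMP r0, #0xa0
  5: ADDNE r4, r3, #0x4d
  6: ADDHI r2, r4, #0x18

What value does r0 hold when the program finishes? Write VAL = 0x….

0: ✓ CMP  NZCV=0000
1: · MOVCS
2: · MOVVS
3: ✓ MOVGE  r0←0xa8
4: ✓ CMP  NZCV=0010
5: ✓ ADDNE  r4←0x97
6: ✓ ADDHI  r2←0xaf

VAL = 0xa8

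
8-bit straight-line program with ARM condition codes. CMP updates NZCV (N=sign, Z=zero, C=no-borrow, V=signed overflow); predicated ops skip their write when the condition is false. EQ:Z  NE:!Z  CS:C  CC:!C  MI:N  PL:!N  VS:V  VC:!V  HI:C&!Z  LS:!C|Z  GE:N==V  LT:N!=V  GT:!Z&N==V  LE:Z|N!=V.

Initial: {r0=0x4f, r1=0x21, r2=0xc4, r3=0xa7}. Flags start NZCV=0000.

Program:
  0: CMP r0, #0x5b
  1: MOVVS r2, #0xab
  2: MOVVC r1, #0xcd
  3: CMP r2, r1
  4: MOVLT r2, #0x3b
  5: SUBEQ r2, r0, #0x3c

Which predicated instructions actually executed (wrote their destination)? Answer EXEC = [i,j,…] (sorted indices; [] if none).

0: ✓ CMP  NZCV=1000
1: · MOVVS
2: ✓ MOVVC  r1←0xcd
3: ✓ CMP  NZCV=1000
4: ✓ MOVLT  r2←0x3b
5: · SUBEQ

EXEC = [2,4]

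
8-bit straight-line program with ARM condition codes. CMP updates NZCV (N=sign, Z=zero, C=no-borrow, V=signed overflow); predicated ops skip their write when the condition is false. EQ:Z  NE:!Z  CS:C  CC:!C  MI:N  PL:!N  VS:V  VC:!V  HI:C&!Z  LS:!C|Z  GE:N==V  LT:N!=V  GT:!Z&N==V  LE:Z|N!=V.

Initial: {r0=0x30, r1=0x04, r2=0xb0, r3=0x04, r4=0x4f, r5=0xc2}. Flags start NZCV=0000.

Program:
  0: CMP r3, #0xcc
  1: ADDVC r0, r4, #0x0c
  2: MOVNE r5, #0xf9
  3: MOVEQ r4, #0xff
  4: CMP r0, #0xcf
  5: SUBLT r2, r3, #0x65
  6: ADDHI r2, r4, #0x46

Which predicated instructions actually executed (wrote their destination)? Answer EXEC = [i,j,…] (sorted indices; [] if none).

[0] flags=0000 → (cmp)
[1] flags=0000 VC?T → r0=0x5b
[2] flags=0000 NE?T → r5=0xf9
[3] flags=0000 EQ?F → skip
[4] flags=1001 → (cmp)
[5] flags=1001 LT?F → skip
[6] flags=1001 HI?F → skip

EXEC = [1,2]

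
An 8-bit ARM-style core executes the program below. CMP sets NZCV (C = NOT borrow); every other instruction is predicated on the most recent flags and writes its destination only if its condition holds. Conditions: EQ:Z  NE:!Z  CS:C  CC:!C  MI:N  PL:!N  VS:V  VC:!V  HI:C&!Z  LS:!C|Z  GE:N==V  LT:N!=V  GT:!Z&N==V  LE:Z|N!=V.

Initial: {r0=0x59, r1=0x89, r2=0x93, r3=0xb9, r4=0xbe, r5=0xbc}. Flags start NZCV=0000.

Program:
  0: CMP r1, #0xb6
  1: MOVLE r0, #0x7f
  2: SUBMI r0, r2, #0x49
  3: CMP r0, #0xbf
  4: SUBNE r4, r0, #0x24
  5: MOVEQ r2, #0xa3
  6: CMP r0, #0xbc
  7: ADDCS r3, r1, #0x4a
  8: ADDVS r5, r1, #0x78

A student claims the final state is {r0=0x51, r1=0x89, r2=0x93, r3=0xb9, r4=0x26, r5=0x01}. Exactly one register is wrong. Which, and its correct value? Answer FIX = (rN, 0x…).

0: ✓ CMP  NZCV=1000
1: ✓ MOVLE  r0←0x7f
2: ✓ SUBMI  r0←0x4a
3: ✓ CMP  NZCV=1001
4: ✓ SUBNE  r4←0x26
5: · MOVEQ
6: ✓ CMP  NZCV=1001
7: · ADDCS
8: ✓ ADDVS  r5←0x01

FIX = (r0, 0x4a)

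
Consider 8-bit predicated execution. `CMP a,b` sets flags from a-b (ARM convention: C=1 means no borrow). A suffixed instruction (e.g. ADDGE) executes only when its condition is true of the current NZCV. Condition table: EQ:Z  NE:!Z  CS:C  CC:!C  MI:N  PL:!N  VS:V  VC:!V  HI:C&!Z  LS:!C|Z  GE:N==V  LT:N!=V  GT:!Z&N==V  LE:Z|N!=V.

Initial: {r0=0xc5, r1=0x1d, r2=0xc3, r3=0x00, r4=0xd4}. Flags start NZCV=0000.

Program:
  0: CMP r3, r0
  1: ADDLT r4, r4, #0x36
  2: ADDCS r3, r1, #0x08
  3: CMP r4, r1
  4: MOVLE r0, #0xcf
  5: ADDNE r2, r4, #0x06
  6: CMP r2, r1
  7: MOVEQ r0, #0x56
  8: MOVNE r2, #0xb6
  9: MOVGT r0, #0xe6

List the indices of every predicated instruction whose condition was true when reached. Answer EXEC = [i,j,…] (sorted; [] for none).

EXEC = [4,5,8]

[0] flags=0000 → (cmp)
[1] flags=0000 LT?F → skip
[2] flags=0000 CS?F → skip
[3] flags=1010 → (cmp)
[4] flags=1010 LE?T → r0=0xcf
[5] flags=1010 NE?T → r2=0xda
[6] flags=1010 → (cmp)
[7] flags=1010 EQ?F → skip
[8] flags=1010 NE?T → r2=0xb6
[9] flags=1010 GT?F → skip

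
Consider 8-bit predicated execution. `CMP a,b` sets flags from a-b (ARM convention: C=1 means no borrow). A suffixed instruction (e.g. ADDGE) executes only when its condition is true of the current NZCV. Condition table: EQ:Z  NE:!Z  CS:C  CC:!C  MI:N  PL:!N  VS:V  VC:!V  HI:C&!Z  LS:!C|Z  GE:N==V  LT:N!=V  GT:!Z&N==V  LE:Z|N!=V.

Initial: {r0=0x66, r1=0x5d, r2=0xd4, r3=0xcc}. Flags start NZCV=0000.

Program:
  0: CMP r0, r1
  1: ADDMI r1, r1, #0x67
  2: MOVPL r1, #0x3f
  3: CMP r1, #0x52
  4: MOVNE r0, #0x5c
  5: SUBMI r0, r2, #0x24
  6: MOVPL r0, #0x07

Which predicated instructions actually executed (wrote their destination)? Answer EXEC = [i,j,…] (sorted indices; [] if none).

0: ✓ CMP  NZCV=0010
1: · ADDMI
2: ✓ MOVPL  r1←0x3f
3: ✓ CMP  NZCV=1000
4: ✓ MOVNE  r0←0x5c
5: ✓ SUBMI  r0←0xb0
6: · MOVPL

EXEC = [2,4,5]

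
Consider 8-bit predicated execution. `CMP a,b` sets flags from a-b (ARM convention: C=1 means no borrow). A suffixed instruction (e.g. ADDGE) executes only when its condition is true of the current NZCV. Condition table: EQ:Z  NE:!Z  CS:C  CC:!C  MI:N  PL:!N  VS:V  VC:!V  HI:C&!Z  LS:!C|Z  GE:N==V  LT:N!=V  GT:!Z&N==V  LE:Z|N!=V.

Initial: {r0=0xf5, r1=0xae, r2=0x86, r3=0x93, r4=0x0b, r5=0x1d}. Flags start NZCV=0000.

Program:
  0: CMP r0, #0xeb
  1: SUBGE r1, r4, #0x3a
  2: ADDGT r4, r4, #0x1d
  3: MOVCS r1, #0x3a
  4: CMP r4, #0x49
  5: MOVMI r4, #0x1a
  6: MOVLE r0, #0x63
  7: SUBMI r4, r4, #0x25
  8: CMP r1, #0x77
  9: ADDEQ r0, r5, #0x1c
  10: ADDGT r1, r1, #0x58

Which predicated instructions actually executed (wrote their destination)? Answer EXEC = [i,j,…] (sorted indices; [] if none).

EXEC = [1,2,3,5,6,7]

0: ✓ CMP  NZCV=0010
1: ✓ SUBGE  r1←0xd1
2: ✓ ADDGT  r4←0x28
3: ✓ MOVCS  r1←0x3a
4: ✓ CMP  NZCV=1000
5: ✓ MOVMI  r4←0x1a
6: ✓ MOVLE  r0←0x63
7: ✓ SUBMI  r4←0xf5
8: ✓ CMP  NZCV=1000
9: · ADDEQ
10: · ADDGT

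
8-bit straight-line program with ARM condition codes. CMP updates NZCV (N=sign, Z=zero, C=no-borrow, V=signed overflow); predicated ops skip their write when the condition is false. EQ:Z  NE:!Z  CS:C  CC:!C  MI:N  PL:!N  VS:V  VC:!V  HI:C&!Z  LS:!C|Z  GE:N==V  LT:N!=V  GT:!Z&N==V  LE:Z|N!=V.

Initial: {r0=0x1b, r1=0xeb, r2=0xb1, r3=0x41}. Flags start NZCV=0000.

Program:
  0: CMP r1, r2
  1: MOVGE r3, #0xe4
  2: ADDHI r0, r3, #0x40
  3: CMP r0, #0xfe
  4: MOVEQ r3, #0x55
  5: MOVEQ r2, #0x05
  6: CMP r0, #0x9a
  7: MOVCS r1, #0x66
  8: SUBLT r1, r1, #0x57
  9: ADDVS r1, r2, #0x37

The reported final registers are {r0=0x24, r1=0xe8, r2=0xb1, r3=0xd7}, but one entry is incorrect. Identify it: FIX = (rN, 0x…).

FIX = (r3, 0xe4)

[0] flags=0010 → (cmp)
[1] flags=0010 GE?T → r3=0xe4
[2] flags=0010 HI?T → r0=0x24
[3] flags=0000 → (cmp)
[4] flags=0000 EQ?F → skip
[5] flags=0000 EQ?F → skip
[6] flags=1001 → (cmp)
[7] flags=1001 CS?F → skip
[8] flags=1001 LT?F → skip
[9] flags=1001 VS?T → r1=0xe8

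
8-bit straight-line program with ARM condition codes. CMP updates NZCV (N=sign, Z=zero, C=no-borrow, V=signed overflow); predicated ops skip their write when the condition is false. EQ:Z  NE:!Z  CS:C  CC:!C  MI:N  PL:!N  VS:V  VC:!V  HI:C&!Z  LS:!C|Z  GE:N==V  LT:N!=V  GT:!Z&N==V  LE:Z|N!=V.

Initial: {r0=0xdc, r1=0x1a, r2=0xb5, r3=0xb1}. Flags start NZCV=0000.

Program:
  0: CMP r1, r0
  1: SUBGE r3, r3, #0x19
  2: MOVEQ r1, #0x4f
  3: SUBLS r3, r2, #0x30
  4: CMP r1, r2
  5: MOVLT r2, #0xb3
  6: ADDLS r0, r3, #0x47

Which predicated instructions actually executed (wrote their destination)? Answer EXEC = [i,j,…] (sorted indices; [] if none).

EXEC = [1,3,6]

0: ✓ CMP  NZCV=0000
1: ✓ SUBGE  r3←0x98
2: · MOVEQ
3: ✓ SUBLS  r3←0x85
4: ✓ CMP  NZCV=0000
5: · MOVLT
6: ✓ ADDLS  r0←0xcc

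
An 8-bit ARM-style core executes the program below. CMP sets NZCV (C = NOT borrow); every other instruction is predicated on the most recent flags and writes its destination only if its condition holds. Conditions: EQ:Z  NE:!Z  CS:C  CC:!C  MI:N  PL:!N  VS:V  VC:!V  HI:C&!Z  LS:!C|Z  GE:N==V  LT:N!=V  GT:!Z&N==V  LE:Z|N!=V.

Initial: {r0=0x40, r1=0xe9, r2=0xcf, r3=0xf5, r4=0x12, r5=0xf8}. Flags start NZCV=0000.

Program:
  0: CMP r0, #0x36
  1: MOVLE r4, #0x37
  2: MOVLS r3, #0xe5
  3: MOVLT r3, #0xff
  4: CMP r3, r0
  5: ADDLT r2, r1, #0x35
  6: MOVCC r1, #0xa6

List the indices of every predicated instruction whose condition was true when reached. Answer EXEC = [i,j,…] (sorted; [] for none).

EXEC = [5]

[0] flags=0010 → (cmp)
[1] flags=0010 LE?F → skip
[2] flags=0010 LS?F → skip
[3] flags=0010 LT?F → skip
[4] flags=1010 → (cmp)
[5] flags=1010 LT?T → r2=0x1e
[6] flags=1010 CC?F → skip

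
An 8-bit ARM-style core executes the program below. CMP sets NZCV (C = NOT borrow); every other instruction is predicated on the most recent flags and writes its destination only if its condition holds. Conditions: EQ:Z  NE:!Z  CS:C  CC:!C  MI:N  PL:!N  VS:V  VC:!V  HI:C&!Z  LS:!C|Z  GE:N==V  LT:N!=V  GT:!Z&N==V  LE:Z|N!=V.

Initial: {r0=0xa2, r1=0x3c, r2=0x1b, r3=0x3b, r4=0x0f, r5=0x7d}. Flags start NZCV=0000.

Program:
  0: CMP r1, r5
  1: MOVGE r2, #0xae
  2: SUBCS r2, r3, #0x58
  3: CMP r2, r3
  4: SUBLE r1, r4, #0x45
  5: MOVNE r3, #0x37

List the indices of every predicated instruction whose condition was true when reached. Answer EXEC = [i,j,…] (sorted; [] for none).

EXEC = [4,5]

0: ✓ CMP  NZCV=1000
1: · MOVGE
2: · SUBCS
3: ✓ CMP  NZCV=1000
4: ✓ SUBLE  r1←0xca
5: ✓ MOVNE  r3←0x37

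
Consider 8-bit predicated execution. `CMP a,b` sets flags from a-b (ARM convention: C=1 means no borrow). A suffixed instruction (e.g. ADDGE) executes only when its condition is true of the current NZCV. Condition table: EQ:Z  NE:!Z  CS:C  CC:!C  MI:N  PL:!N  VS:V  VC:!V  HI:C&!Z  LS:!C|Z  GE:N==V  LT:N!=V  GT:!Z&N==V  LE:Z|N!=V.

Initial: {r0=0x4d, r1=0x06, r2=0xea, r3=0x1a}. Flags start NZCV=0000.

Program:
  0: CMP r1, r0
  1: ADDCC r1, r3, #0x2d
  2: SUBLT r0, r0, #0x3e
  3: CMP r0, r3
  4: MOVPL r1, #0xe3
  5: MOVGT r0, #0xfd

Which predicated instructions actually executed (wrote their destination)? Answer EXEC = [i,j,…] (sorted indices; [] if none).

[0] flags=1000 → (cmp)
[1] flags=1000 CC?T → r1=0x47
[2] flags=1000 LT?T → r0=0x0f
[3] flags=1000 → (cmp)
[4] flags=1000 PL?F → skip
[5] flags=1000 GT?F → skip

EXEC = [1,2]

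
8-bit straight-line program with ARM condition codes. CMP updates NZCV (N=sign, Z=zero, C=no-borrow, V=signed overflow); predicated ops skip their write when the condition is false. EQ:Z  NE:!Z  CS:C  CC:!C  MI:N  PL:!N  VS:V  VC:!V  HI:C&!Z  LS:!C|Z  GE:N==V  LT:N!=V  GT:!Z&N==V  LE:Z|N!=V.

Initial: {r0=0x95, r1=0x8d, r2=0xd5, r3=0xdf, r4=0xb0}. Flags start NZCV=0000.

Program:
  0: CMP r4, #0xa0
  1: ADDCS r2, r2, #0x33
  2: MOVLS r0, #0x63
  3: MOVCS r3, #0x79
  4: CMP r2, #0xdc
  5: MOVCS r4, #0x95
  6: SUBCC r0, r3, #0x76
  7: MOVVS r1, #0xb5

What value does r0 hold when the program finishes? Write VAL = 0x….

[0] flags=0010 → (cmp)
[1] flags=0010 CS?T → r2=0x08
[2] flags=0010 LS?F → skip
[3] flags=0010 CS?T → r3=0x79
[4] flags=0000 → (cmp)
[5] flags=0000 CS?F → skip
[6] flags=0000 CC?T → r0=0x03
[7] flags=0000 VS?F → skip

VAL = 0x03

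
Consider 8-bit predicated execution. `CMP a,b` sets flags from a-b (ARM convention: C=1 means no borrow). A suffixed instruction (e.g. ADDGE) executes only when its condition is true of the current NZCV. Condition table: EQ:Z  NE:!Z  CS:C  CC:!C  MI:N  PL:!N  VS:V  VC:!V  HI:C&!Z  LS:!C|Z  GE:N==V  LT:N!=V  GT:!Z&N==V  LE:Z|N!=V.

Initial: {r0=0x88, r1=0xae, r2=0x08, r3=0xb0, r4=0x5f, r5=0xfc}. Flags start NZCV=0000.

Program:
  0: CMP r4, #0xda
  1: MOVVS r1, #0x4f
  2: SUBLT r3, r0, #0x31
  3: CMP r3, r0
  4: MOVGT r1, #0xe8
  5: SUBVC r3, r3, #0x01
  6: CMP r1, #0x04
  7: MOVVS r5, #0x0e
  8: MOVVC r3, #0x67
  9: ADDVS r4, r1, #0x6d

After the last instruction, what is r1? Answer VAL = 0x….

[0] flags=1001 → (cmp)
[1] flags=1001 VS?T → r1=0x4f
[2] flags=1001 LT?F → skip
[3] flags=0010 → (cmp)
[4] flags=0010 GT?T → r1=0xe8
[5] flags=0010 VC?T → r3=0xaf
[6] flags=1010 → (cmp)
[7] flags=1010 VS?F → skip
[8] flags=1010 VC?T → r3=0x67
[9] flags=1010 VS?F → skip

VAL = 0xe8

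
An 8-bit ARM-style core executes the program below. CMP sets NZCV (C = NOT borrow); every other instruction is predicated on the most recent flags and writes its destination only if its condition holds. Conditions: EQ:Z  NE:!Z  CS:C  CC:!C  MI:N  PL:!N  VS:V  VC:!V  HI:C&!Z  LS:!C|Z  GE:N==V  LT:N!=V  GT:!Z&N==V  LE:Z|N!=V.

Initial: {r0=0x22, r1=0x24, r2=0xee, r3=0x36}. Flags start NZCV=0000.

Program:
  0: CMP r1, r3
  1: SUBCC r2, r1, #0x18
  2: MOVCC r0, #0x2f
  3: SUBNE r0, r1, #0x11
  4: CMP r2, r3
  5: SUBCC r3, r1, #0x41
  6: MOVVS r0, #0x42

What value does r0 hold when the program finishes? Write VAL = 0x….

0: ✓ CMP  NZCV=1000
1: ✓ SUBCC  r2←0x0c
2: ✓ MOVCC  r0←0x2f
3: ✓ SUBNE  r0←0x13
4: ✓ CMP  NZCV=1000
5: ✓ SUBCC  r3←0xe3
6: · MOVVS

VAL = 0x13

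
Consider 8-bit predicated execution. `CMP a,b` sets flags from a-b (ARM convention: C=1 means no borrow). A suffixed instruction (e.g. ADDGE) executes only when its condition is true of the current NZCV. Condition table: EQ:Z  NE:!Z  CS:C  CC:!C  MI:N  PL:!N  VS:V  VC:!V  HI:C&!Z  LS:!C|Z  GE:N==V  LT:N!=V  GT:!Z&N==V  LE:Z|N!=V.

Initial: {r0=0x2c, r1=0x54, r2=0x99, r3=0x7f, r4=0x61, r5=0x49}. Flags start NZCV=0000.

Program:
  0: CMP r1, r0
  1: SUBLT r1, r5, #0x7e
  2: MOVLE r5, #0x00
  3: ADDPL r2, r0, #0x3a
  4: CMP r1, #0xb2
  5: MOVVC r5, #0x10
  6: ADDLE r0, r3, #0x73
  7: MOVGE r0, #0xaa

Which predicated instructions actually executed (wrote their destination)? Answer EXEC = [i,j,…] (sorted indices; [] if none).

EXEC = [3,7]

0: ✓ CMP  NZCV=0010
1: · SUBLT
2: · MOVLE
3: ✓ ADDPL  r2←0x66
4: ✓ CMP  NZCV=1001
5: · MOVVC
6: · ADDLE
7: ✓ MOVGE  r0←0xaa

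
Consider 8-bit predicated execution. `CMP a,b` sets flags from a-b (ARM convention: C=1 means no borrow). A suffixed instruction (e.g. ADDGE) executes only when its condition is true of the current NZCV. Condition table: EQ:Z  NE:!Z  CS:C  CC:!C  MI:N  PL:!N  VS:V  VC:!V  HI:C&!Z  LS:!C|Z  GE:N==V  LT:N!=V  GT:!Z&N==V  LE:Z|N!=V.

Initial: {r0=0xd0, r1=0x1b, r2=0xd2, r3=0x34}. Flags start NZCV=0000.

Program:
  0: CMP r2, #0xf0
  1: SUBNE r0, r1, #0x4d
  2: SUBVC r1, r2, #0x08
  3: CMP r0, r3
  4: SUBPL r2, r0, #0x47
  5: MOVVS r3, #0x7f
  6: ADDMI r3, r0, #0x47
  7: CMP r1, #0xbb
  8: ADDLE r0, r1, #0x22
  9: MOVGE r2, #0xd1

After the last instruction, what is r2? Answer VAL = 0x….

[0] flags=1000 → (cmp)
[1] flags=1000 NE?T → r0=0xce
[2] flags=1000 VC?T → r1=0xca
[3] flags=1010 → (cmp)
[4] flags=1010 PL?F → skip
[5] flags=1010 VS?F → skip
[6] flags=1010 MI?T → r3=0x15
[7] flags=0010 → (cmp)
[8] flags=0010 LE?F → skip
[9] flags=0010 GE?T → r2=0xd1

VAL = 0xd1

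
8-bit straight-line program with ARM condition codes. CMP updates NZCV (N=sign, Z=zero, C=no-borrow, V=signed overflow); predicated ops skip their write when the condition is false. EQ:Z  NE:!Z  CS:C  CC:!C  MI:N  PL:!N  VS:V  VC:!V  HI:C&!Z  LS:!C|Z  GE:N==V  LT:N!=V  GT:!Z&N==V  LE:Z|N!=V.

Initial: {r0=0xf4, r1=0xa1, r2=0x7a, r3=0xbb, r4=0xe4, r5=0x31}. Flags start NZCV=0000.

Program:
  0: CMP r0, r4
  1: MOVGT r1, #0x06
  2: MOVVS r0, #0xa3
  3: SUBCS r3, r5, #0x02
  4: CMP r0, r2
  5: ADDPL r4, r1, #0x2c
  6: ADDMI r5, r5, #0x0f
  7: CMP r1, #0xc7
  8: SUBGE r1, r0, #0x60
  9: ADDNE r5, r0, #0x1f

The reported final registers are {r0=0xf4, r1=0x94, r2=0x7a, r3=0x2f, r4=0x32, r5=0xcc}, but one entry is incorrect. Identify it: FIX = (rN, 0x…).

[0] flags=0010 → (cmp)
[1] flags=0010 GT?T → r1=0x06
[2] flags=0010 VS?F → skip
[3] flags=0010 CS?T → r3=0x2f
[4] flags=0011 → (cmp)
[5] flags=0011 PL?T → r4=0x32
[6] flags=0011 MI?F → skip
[7] flags=0000 → (cmp)
[8] flags=0000 GE?T → r1=0x94
[9] flags=0000 NE?T → r5=0x13

FIX = (r5, 0x13)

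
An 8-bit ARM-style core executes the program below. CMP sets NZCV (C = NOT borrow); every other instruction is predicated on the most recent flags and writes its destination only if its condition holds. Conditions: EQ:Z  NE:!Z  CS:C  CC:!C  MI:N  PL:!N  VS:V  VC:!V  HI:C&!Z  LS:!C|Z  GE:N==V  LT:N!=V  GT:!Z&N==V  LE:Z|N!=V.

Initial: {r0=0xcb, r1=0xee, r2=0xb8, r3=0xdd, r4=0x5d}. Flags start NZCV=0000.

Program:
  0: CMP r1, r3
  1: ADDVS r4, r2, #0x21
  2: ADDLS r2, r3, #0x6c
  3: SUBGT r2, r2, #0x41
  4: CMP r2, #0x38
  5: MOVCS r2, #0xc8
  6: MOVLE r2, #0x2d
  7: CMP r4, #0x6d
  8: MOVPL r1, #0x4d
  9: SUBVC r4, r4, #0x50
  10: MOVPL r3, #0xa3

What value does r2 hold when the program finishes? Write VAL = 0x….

[0] flags=0010 → (cmp)
[1] flags=0010 VS?F → skip
[2] flags=0010 LS?F → skip
[3] flags=0010 GT?T → r2=0x77
[4] flags=0010 → (cmp)
[5] flags=0010 CS?T → r2=0xc8
[6] flags=0010 LE?F → skip
[7] flags=1000 → (cmp)
[8] flags=1000 PL?F → skip
[9] flags=1000 VC?T → r4=0x0d
[10] flags=1000 PL?F → skip

VAL = 0xc8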